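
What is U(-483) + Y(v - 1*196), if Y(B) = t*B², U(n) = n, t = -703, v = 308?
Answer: -8818915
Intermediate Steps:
Y(B) = -703*B²
U(-483) + Y(v - 1*196) = -483 - 703*(308 - 1*196)² = -483 - 703*(308 - 196)² = -483 - 703*112² = -483 - 703*12544 = -483 - 8818432 = -8818915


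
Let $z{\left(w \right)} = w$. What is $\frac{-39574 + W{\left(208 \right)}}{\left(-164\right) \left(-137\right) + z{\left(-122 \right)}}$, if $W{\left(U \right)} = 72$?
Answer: $- \frac{19751}{11173} \approx -1.7677$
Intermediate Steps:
$\frac{-39574 + W{\left(208 \right)}}{\left(-164\right) \left(-137\right) + z{\left(-122 \right)}} = \frac{-39574 + 72}{\left(-164\right) \left(-137\right) - 122} = - \frac{39502}{22468 - 122} = - \frac{39502}{22346} = \left(-39502\right) \frac{1}{22346} = - \frac{19751}{11173}$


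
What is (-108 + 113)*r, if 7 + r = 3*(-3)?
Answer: -80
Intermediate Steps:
r = -16 (r = -7 + 3*(-3) = -7 - 9 = -16)
(-108 + 113)*r = (-108 + 113)*(-16) = 5*(-16) = -80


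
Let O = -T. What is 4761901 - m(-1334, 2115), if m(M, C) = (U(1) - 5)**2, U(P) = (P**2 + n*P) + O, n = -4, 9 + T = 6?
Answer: 4761876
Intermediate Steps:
T = -3 (T = -9 + 6 = -3)
O = 3 (O = -1*(-3) = 3)
U(P) = 3 + P**2 - 4*P (U(P) = (P**2 - 4*P) + 3 = 3 + P**2 - 4*P)
m(M, C) = 25 (m(M, C) = ((3 + 1**2 - 4*1) - 5)**2 = ((3 + 1 - 4) - 5)**2 = (0 - 5)**2 = (-5)**2 = 25)
4761901 - m(-1334, 2115) = 4761901 - 1*25 = 4761901 - 25 = 4761876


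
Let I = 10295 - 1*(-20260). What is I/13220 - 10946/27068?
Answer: 34117831/17891948 ≈ 1.9069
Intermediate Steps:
I = 30555 (I = 10295 + 20260 = 30555)
I/13220 - 10946/27068 = 30555/13220 - 10946/27068 = 30555*(1/13220) - 10946*1/27068 = 6111/2644 - 5473/13534 = 34117831/17891948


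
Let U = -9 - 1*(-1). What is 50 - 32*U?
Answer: 306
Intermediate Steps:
U = -8 (U = -9 + 1 = -8)
50 - 32*U = 50 - 32*(-8) = 50 + 256 = 306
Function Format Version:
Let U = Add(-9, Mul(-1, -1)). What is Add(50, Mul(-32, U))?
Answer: 306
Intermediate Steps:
U = -8 (U = Add(-9, 1) = -8)
Add(50, Mul(-32, U)) = Add(50, Mul(-32, -8)) = Add(50, 256) = 306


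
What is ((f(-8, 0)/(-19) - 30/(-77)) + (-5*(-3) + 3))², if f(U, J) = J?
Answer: 2005056/5929 ≈ 338.18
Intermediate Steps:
((f(-8, 0)/(-19) - 30/(-77)) + (-5*(-3) + 3))² = ((0/(-19) - 30/(-77)) + (-5*(-3) + 3))² = ((0*(-1/19) - 30*(-1/77)) + (15 + 3))² = ((0 + 30/77) + 18)² = (30/77 + 18)² = (1416/77)² = 2005056/5929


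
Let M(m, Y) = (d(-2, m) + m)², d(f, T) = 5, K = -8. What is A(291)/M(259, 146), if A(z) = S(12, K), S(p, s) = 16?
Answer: 1/4356 ≈ 0.00022957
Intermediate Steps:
M(m, Y) = (5 + m)²
A(z) = 16
A(291)/M(259, 146) = 16/((5 + 259)²) = 16/(264²) = 16/69696 = 16*(1/69696) = 1/4356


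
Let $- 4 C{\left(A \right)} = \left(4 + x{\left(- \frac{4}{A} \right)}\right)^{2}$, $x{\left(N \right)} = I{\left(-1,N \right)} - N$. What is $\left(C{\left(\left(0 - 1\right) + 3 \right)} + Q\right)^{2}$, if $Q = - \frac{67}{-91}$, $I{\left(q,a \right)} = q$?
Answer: $\frac{4028049}{132496} \approx 30.401$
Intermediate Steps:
$Q = \frac{67}{91}$ ($Q = \left(-67\right) \left(- \frac{1}{91}\right) = \frac{67}{91} \approx 0.73626$)
$x{\left(N \right)} = -1 - N$
$C{\left(A \right)} = - \frac{\left(3 + \frac{4}{A}\right)^{2}}{4}$ ($C{\left(A \right)} = - \frac{\left(4 - \left(1 - \frac{4}{A}\right)\right)^{2}}{4} = - \frac{\left(3 + \frac{4}{A}\right)^{2}}{4}$)
$\left(C{\left(\left(0 - 1\right) + 3 \right)} + Q\right)^{2} = \left(- \frac{\left(4 + 3 \left(\left(0 - 1\right) + 3\right)\right)^{2}}{4 \left(\left(0 - 1\right) + 3\right)^{2}} + \frac{67}{91}\right)^{2} = \left(- \frac{\left(4 + 3 \left(-1 + 3\right)\right)^{2}}{4 \left(-1 + 3\right)^{2}} + \frac{67}{91}\right)^{2} = \left(- \frac{\left(4 + 3 \cdot 2\right)^{2}}{4 \cdot 4} + \frac{67}{91}\right)^{2} = \left(\left(- \frac{1}{4}\right) \frac{1}{4} \left(4 + 6\right)^{2} + \frac{67}{91}\right)^{2} = \left(\left(- \frac{1}{4}\right) \frac{1}{4} \cdot 10^{2} + \frac{67}{91}\right)^{2} = \left(\left(- \frac{1}{4}\right) \frac{1}{4} \cdot 100 + \frac{67}{91}\right)^{2} = \left(- \frac{25}{4} + \frac{67}{91}\right)^{2} = \left(- \frac{2007}{364}\right)^{2} = \frac{4028049}{132496}$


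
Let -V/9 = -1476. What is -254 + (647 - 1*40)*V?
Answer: 8063134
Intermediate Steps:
V = 13284 (V = -9*(-1476) = 13284)
-254 + (647 - 1*40)*V = -254 + (647 - 1*40)*13284 = -254 + (647 - 40)*13284 = -254 + 607*13284 = -254 + 8063388 = 8063134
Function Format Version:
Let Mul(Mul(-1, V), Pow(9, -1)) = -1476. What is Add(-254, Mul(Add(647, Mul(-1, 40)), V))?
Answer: 8063134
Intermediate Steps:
V = 13284 (V = Mul(-9, -1476) = 13284)
Add(-254, Mul(Add(647, Mul(-1, 40)), V)) = Add(-254, Mul(Add(647, Mul(-1, 40)), 13284)) = Add(-254, Mul(Add(647, -40), 13284)) = Add(-254, Mul(607, 13284)) = Add(-254, 8063388) = 8063134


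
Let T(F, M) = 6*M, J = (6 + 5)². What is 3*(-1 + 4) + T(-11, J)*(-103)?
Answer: -74769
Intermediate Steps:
J = 121 (J = 11² = 121)
3*(-1 + 4) + T(-11, J)*(-103) = 3*(-1 + 4) + (6*121)*(-103) = 3*3 + 726*(-103) = 9 - 74778 = -74769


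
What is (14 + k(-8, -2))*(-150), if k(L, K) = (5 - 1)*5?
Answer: -5100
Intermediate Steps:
k(L, K) = 20 (k(L, K) = 4*5 = 20)
(14 + k(-8, -2))*(-150) = (14 + 20)*(-150) = 34*(-150) = -5100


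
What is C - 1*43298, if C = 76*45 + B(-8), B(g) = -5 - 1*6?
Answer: -39889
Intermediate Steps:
B(g) = -11 (B(g) = -5 - 6 = -11)
C = 3409 (C = 76*45 - 11 = 3420 - 11 = 3409)
C - 1*43298 = 3409 - 1*43298 = 3409 - 43298 = -39889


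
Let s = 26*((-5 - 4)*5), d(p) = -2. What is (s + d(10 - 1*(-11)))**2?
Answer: 1373584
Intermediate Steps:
s = -1170 (s = 26*(-9*5) = 26*(-45) = -1170)
(s + d(10 - 1*(-11)))**2 = (-1170 - 2)**2 = (-1172)**2 = 1373584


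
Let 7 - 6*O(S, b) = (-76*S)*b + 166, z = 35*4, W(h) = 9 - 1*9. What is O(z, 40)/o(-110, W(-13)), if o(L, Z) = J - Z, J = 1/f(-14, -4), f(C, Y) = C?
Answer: -2978087/3 ≈ -9.9270e+5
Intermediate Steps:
W(h) = 0 (W(h) = 9 - 9 = 0)
J = -1/14 (J = 1/(-14) = -1/14 ≈ -0.071429)
z = 140
o(L, Z) = -1/14 - Z
O(S, b) = -53/2 + 38*S*b/3 (O(S, b) = 7/6 - ((-76*S)*b + 166)/6 = 7/6 - (-76*S*b + 166)/6 = 7/6 - (166 - 76*S*b)/6 = 7/6 + (-83/3 + 38*S*b/3) = -53/2 + 38*S*b/3)
O(z, 40)/o(-110, W(-13)) = (-53/2 + (38/3)*140*40)/(-1/14 - 1*0) = (-53/2 + 212800/3)/(-1/14 + 0) = 425441/(6*(-1/14)) = (425441/6)*(-14) = -2978087/3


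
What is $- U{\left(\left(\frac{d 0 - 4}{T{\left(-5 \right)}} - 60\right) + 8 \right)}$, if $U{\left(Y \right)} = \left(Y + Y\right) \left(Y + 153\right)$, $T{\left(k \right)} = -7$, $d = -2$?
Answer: $\frac{511920}{49} \approx 10447.0$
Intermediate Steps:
$U{\left(Y \right)} = 2 Y \left(153 + Y\right)$
$- U{\left(\left(\frac{d 0 - 4}{T{\left(-5 \right)}} - 60\right) + 8 \right)} = - 2 \left(\left(\frac{\left(-2\right) 0 - 4}{-7} - 60\right) + 8\right) \left(153 + \left(\left(\frac{\left(-2\right) 0 - 4}{-7} - 60\right) + 8\right)\right) = - 2 \left(\left(\left(0 - 4\right) \left(- \frac{1}{7}\right) - 60\right) + 8\right) \left(153 + \left(\left(\left(0 - 4\right) \left(- \frac{1}{7}\right) - 60\right) + 8\right)\right) = - 2 \left(\left(\left(-4\right) \left(- \frac{1}{7}\right) - 60\right) + 8\right) \left(153 + \left(\left(\left(-4\right) \left(- \frac{1}{7}\right) - 60\right) + 8\right)\right) = - 2 \left(\left(\frac{4}{7} - 60\right) + 8\right) \left(153 + \left(\left(\frac{4}{7} - 60\right) + 8\right)\right) = - 2 \left(- \frac{416}{7} + 8\right) \left(153 + \left(- \frac{416}{7} + 8\right)\right) = - \frac{2 \left(-360\right) \left(153 - \frac{360}{7}\right)}{7} = - \frac{2 \left(-360\right) 711}{7 \cdot 7} = \left(-1\right) \left(- \frac{511920}{49}\right) = \frac{511920}{49}$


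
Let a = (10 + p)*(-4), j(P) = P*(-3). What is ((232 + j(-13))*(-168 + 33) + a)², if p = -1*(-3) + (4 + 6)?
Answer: 1345202329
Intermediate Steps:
p = 13 (p = 3 + 10 = 13)
j(P) = -3*P
a = -92 (a = (10 + 13)*(-4) = 23*(-4) = -92)
((232 + j(-13))*(-168 + 33) + a)² = ((232 - 3*(-13))*(-168 + 33) - 92)² = ((232 + 39)*(-135) - 92)² = (271*(-135) - 92)² = (-36585 - 92)² = (-36677)² = 1345202329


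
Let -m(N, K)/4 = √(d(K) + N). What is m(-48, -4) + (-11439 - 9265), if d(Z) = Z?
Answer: -20704 - 8*I*√13 ≈ -20704.0 - 28.844*I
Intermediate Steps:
m(N, K) = -4*√(K + N)
m(-48, -4) + (-11439 - 9265) = -4*√(-4 - 48) + (-11439 - 9265) = -8*I*√13 - 20704 = -20704 - 8*I*√13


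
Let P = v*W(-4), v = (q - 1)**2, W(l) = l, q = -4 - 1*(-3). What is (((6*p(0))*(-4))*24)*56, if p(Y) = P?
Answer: 516096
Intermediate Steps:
q = -1 (q = -4 + 3 = -1)
v = 4 (v = (-1 - 1)**2 = (-2)**2 = 4)
P = -16 (P = 4*(-4) = -16)
p(Y) = -16
(((6*p(0))*(-4))*24)*56 = (((6*(-16))*(-4))*24)*56 = (-96*(-4)*24)*56 = (384*24)*56 = 9216*56 = 516096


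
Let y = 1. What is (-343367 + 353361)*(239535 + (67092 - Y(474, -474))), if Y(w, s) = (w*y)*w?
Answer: 819018294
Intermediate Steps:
Y(w, s) = w² (Y(w, s) = (w*1)*w = w*w = w²)
(-343367 + 353361)*(239535 + (67092 - Y(474, -474))) = (-343367 + 353361)*(239535 + (67092 - 1*474²)) = 9994*(239535 + (67092 - 1*224676)) = 9994*(239535 + (67092 - 224676)) = 9994*(239535 - 157584) = 9994*81951 = 819018294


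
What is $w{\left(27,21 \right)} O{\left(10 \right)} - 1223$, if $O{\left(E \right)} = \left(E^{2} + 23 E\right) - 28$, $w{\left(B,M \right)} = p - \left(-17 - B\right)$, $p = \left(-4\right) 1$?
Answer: $10857$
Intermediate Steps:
$p = -4$
$w{\left(B,M \right)} = 13 + B$ ($w{\left(B,M \right)} = -4 - \left(-17 - B\right) = -4 + \left(17 + B\right) = 13 + B$)
$O{\left(E \right)} = -28 + E^{2} + 23 E$
$w{\left(27,21 \right)} O{\left(10 \right)} - 1223 = \left(13 + 27\right) \left(-28 + 10^{2} + 23 \cdot 10\right) - 1223 = 40 \left(-28 + 100 + 230\right) - 1223 = 40 \cdot 302 - 1223 = 12080 - 1223 = 10857$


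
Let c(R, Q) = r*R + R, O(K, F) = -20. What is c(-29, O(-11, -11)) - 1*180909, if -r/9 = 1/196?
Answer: -35463587/196 ≈ -1.8094e+5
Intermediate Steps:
r = -9/196 ≈ -0.045918
c(R, Q) = 187*R/196 (c(R, Q) = -9*R/196 + R = 187*R/196)
c(-29, O(-11, -11)) - 1*180909 = (187/196)*(-29) - 1*180909 = -5423/196 - 180909 = -35463587/196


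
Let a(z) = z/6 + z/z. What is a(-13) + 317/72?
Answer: 233/72 ≈ 3.2361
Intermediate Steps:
a(z) = 1 + z/6 (a(z) = z*(⅙) + 1 = z/6 + 1 = 1 + z/6)
a(-13) + 317/72 = (1 + (⅙)*(-13)) + 317/72 = (1 - 13/6) + 317*(1/72) = -7/6 + 317/72 = 233/72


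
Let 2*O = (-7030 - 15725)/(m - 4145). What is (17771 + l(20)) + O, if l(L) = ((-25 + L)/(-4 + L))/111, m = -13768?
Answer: 188459204041/10604496 ≈ 17772.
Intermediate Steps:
O = 7585/11942 (O = ((-7030 - 15725)/(-13768 - 4145))/2 = (-22755/(-17913))/2 = (-22755*(-1/17913))/2 = (½)*(7585/5971) = 7585/11942 ≈ 0.63515)
l(L) = (-25 + L)/(111*(-4 + L)) (l(L) = ((-25 + L)/(-4 + L))*(1/111) = (-25 + L)/(111*(-4 + L)))
(17771 + l(20)) + O = (17771 + (-25 + 20)/(111*(-4 + 20))) + 7585/11942 = (17771 + (1/111)*(-5)/16) + 7585/11942 = (17771 + (1/111)*(1/16)*(-5)) + 7585/11942 = (17771 - 5/1776) + 7585/11942 = 31561291/1776 + 7585/11942 = 188459204041/10604496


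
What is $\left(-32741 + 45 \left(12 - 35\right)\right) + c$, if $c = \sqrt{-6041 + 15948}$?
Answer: $-33776 + \sqrt{9907} \approx -33676.0$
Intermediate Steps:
$c = \sqrt{9907} \approx 99.534$
$\left(-32741 + 45 \left(12 - 35\right)\right) + c = \left(-32741 + 45 \left(12 - 35\right)\right) + \sqrt{9907} = \left(-32741 + 45 \left(-23\right)\right) + \sqrt{9907} = \left(-32741 - 1035\right) + \sqrt{9907} = -33776 + \sqrt{9907}$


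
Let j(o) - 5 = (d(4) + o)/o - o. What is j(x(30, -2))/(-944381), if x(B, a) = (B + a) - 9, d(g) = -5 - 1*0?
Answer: 252/17943239 ≈ 1.4044e-5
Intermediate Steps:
d(g) = -5 (d(g) = -5 + 0 = -5)
x(B, a) = -9 + B + a
j(o) = 5 - o + (-5 + o)/o (j(o) = 5 + ((-5 + o)/o - o) = 5 + (-o + (-5 + o)/o) = 5 - o + (-5 + o)/o)
j(x(30, -2))/(-944381) = (6 - (-9 + 30 - 2) - 5/(-9 + 30 - 2))/(-944381) = (6 - 1*19 - 5/19)*(-1/944381) = (6 - 19 - 5*1/19)*(-1/944381) = (6 - 19 - 5/19)*(-1/944381) = -252/19*(-1/944381) = 252/17943239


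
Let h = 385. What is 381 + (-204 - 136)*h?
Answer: -130519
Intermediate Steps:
381 + (-204 - 136)*h = 381 + (-204 - 136)*385 = 381 - 340*385 = 381 - 130900 = -130519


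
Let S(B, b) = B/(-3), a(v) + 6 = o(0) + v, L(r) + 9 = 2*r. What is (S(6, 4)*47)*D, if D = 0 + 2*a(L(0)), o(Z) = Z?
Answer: 2820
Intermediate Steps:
L(r) = -9 + 2*r
a(v) = -6 + v (a(v) = -6 + (0 + v) = -6 + v)
S(B, b) = -B/3 (S(B, b) = B*(-⅓) = -B/3)
D = -30 (D = 0 + 2*(-6 + (-9 + 2*0)) = 0 + 2*(-6 + (-9 + 0)) = 0 + 2*(-6 - 9) = 0 + 2*(-15) = 0 - 30 = -30)
(S(6, 4)*47)*D = (-⅓*6*47)*(-30) = -2*47*(-30) = -94*(-30) = 2820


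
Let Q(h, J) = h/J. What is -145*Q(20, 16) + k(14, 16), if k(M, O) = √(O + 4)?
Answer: -725/4 + 2*√5 ≈ -176.78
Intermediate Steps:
k(M, O) = √(4 + O)
Q(h, J) = h/J
-145*Q(20, 16) + k(14, 16) = -2900/16 + √(4 + 16) = -2900/16 + √20 = -145*5/4 + 2*√5 = -725/4 + 2*√5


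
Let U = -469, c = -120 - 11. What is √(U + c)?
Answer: 10*I*√6 ≈ 24.495*I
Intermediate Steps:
c = -131
√(U + c) = √(-469 - 131) = √(-600) = 10*I*√6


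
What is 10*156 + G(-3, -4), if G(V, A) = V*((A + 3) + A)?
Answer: 1575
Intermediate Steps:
G(V, A) = V*(3 + 2*A) (G(V, A) = V*((3 + A) + A) = V*(3 + 2*A))
10*156 + G(-3, -4) = 10*156 - 3*(3 + 2*(-4)) = 1560 - 3*(3 - 8) = 1560 - 3*(-5) = 1560 + 15 = 1575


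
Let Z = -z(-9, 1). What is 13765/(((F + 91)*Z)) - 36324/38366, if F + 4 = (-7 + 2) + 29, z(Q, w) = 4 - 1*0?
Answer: -272117923/8517252 ≈ -31.949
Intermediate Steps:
z(Q, w) = 4 (z(Q, w) = 4 + 0 = 4)
Z = -4 (Z = -1*4 = -4)
F = 20 (F = -4 + ((-7 + 2) + 29) = -4 + (-5 + 29) = -4 + 24 = 20)
13765/(((F + 91)*Z)) - 36324/38366 = 13765/(((20 + 91)*(-4))) - 36324/38366 = 13765/((111*(-4))) - 36324*1/38366 = 13765/(-444) - 18162/19183 = 13765*(-1/444) - 18162/19183 = -13765/444 - 18162/19183 = -272117923/8517252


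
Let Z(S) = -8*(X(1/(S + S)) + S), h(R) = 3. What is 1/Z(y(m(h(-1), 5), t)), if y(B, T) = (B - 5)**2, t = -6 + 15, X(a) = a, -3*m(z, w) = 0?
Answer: -25/5004 ≈ -0.0049960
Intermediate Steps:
m(z, w) = 0 (m(z, w) = -1/3*0 = 0)
t = 9
y(B, T) = (-5 + B)**2
Z(S) = -8*S - 4/S (Z(S) = -8*(1/(S + S) + S) = -8*(1/(2*S) + S) = -8*(S + 1/(2*S)) = -8*S - 4/S)
1/Z(y(m(h(-1), 5), t)) = 1/(-8*(-5 + 0)**2 - 4/(-5 + 0)**2) = 1/(-8*(-5)**2 - 4/((-5)**2)) = 1/(-8*25 - 4/25) = 1/(-200 - 4*1/25) = 1/(-200 - 4/25) = 1/(-5004/25) = -25/5004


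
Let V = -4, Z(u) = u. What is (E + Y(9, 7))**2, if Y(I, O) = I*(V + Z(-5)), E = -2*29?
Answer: 19321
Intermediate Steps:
E = -58
Y(I, O) = -9*I (Y(I, O) = I*(-4 - 5) = I*(-9) = -9*I)
(E + Y(9, 7))**2 = (-58 - 9*9)**2 = (-58 - 81)**2 = (-139)**2 = 19321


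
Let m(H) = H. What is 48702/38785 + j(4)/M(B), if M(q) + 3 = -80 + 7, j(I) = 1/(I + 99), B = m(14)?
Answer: 381200471/303608980 ≈ 1.2556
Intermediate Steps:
B = 14
j(I) = 1/(99 + I)
M(q) = -76 (M(q) = -3 + (-80 + 7) = -3 - 73 = -76)
48702/38785 + j(4)/M(B) = 48702/38785 + 1/((99 + 4)*(-76)) = 48702*(1/38785) - 1/76/103 = 48702/38785 + (1/103)*(-1/76) = 48702/38785 - 1/7828 = 381200471/303608980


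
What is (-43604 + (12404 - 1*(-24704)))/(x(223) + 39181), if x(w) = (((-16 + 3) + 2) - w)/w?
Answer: -1448608/8737129 ≈ -0.16580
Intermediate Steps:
x(w) = (-11 - w)/w (x(w) = ((-13 + 2) - w)/w = (-11 - w)/w)
(-43604 + (12404 - 1*(-24704)))/(x(223) + 39181) = (-43604 + (12404 - 1*(-24704)))/((-11 - 1*223)/223 + 39181) = (-43604 + (12404 + 24704))/((-11 - 223)/223 + 39181) = (-43604 + 37108)/((1/223)*(-234) + 39181) = -6496/(-234/223 + 39181) = -6496/8737129/223 = -6496*223/8737129 = -1448608/8737129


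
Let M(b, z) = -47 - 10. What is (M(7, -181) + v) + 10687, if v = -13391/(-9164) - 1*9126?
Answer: 13796047/9164 ≈ 1505.5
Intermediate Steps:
v = -83617273/9164 (v = -13391*(-1/9164) - 9126 = 13391/9164 - 9126 = -83617273/9164 ≈ -9124.5)
M(b, z) = -57
(M(7, -181) + v) + 10687 = (-57 - 83617273/9164) + 10687 = -84139621/9164 + 10687 = 13796047/9164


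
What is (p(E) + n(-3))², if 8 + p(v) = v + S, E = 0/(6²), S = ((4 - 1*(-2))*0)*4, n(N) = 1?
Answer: 49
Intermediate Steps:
S = 0 (S = ((4 + 2)*0)*4 = (6*0)*4 = 0*4 = 0)
E = 0 (E = 0/36 = 0*(1/36) = 0)
p(v) = -8 + v (p(v) = -8 + (v + 0) = -8 + v)
(p(E) + n(-3))² = ((-8 + 0) + 1)² = (-8 + 1)² = (-7)² = 49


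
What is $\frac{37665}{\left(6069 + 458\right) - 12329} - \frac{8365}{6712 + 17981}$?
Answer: $- \frac{326198525}{47756262} \approx -6.8305$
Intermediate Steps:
$\frac{37665}{\left(6069 + 458\right) - 12329} - \frac{8365}{6712 + 17981} = \frac{37665}{6527 - 12329} - \frac{8365}{24693} = \frac{37665}{-5802} - \frac{8365}{24693} = 37665 \left(- \frac{1}{5802}\right) - \frac{8365}{24693} = - \frac{12555}{1934} - \frac{8365}{24693} = - \frac{326198525}{47756262}$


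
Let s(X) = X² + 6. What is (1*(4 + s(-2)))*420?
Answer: 5880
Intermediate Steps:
s(X) = 6 + X²
(1*(4 + s(-2)))*420 = (1*(4 + (6 + (-2)²)))*420 = (1*(4 + (6 + 4)))*420 = (1*(4 + 10))*420 = (1*14)*420 = 14*420 = 5880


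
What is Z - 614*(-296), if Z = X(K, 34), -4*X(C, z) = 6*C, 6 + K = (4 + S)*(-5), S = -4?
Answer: 181753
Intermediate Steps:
K = -6 (K = -6 + (4 - 4)*(-5) = -6 + 0*(-5) = -6 + 0 = -6)
X(C, z) = -3*C/2
Z = 9 (Z = -3/2*(-6) = 9)
Z - 614*(-296) = 9 - 614*(-296) = 9 + 181744 = 181753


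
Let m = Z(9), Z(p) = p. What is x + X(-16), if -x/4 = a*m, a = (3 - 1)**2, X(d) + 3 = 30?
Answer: -117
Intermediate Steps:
X(d) = 27 (X(d) = -3 + 30 = 27)
m = 9
a = 4 (a = 2**2 = 4)
x = -144 (x = -16*9 = -4*36 = -144)
x + X(-16) = -144 + 27 = -117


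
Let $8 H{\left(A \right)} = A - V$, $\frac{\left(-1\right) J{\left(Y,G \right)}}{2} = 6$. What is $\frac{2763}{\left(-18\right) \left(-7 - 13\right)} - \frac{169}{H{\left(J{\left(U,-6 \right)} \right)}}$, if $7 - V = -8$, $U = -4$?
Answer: $\frac{62369}{1080} \approx 57.749$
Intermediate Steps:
$V = 15$ ($V = 7 - -8 = 7 + 8 = 15$)
$J{\left(Y,G \right)} = -12$ ($J{\left(Y,G \right)} = \left(-2\right) 6 = -12$)
$H{\left(A \right)} = - \frac{15}{8} + \frac{A}{8}$ ($H{\left(A \right)} = \frac{A - 15}{8} = \frac{-15 + A}{8} = - \frac{15}{8} + \frac{A}{8}$)
$\frac{2763}{\left(-18\right) \left(-7 - 13\right)} - \frac{169}{H{\left(J{\left(U,-6 \right)} \right)}} = \frac{2763}{\left(-18\right) \left(-7 - 13\right)} - \frac{169}{- \frac{15}{8} + \frac{1}{8} \left(-12\right)} = \frac{2763}{\left(-18\right) \left(-20\right)} - \frac{169}{- \frac{15}{8} - \frac{3}{2}} = \frac{2763}{360} - \frac{169}{- \frac{27}{8}} = 2763 \cdot \frac{1}{360} - - \frac{1352}{27} = \frac{307}{40} + \frac{1352}{27} = \frac{62369}{1080}$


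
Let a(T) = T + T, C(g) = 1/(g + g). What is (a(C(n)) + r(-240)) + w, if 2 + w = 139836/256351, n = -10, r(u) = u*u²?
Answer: -35437966225011/2563510 ≈ -1.3824e+7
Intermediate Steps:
r(u) = u³
C(g) = 1/(2*g)
w = -372866/256351 (w = -2 + 139836/256351 = -372866/256351 ≈ -1.4545)
a(T) = 2*T
(a(C(n)) + r(-240)) + w = (2*((½)/(-10)) + (-240)³) - 372866/256351 = (2*((½)*(-⅒)) - 13824000) - 372866/256351 = (2*(-1/20) - 13824000) - 372866/256351 = (-⅒ - 13824000) - 372866/256351 = -138240001/10 - 372866/256351 = -35437966225011/2563510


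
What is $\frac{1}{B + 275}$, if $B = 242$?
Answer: $\frac{1}{517} \approx 0.0019342$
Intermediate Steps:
$\frac{1}{B + 275} = \frac{1}{242 + 275} = \frac{1}{517}$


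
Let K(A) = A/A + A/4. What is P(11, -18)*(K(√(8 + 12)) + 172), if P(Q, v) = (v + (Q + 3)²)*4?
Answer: 123176 + 356*√5 ≈ 1.2397e+5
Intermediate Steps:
P(Q, v) = 4*v + 4*(3 + Q)² (P(Q, v) = (v + (3 + Q)²)*4 = 4*v + 4*(3 + Q)²)
K(A) = 1 + A/4 (K(A) = 1 + A*(¼) = 1 + A/4)
P(11, -18)*(K(√(8 + 12)) + 172) = (4*(-18) + 4*(3 + 11)²)*((1 + √(8 + 12)/4) + 172) = (-72 + 4*14²)*((1 + √20/4) + 172) = (-72 + 4*196)*((1 + (2*√5)/4) + 172) = (-72 + 784)*((1 + √5/2) + 172) = 712*(173 + √5/2) = 123176 + 356*√5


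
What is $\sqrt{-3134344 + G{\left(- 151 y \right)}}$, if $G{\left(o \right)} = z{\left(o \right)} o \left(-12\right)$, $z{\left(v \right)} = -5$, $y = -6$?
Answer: $4 i \sqrt{192499} \approx 1755.0 i$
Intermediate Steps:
$G{\left(o \right)} = 60 o$ ($G{\left(o \right)} = - 5 o \left(-12\right) = 60 o$)
$\sqrt{-3134344 + G{\left(- 151 y \right)}} = \sqrt{-3134344 + 60 \left(\left(-151\right) \left(-6\right)\right)} = \sqrt{-3134344 + 60 \cdot 906} = \sqrt{-3134344 + 54360} = \sqrt{-3079984} = 4 i \sqrt{192499}$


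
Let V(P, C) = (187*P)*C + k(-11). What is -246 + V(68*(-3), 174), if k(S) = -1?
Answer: -6637999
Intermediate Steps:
V(P, C) = -1 + 187*C*P (V(P, C) = (187*P)*C - 1 = 187*C*P - 1 = -1 + 187*C*P)
-246 + V(68*(-3), 174) = -246 + (-1 + 187*174*(68*(-3))) = -246 + (-1 + 187*174*(-204)) = -246 + (-1 - 6637752) = -246 - 6637753 = -6637999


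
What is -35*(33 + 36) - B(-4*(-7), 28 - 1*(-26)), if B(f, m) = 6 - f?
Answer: -2393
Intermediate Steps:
-35*(33 + 36) - B(-4*(-7), 28 - 1*(-26)) = -35*(33 + 36) - (6 - (-4)*(-7)) = -35*69 - (6 - 1*28) = -2415 - (6 - 28) = -2415 - 1*(-22) = -2415 + 22 = -2393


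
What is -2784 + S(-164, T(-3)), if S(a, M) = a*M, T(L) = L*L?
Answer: -4260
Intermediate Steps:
T(L) = L**2
S(a, M) = M*a
-2784 + S(-164, T(-3)) = -2784 + (-3)**2*(-164) = -2784 + 9*(-164) = -2784 - 1476 = -4260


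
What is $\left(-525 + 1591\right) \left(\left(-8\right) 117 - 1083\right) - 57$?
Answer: $-2152311$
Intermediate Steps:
$\left(-525 + 1591\right) \left(\left(-8\right) 117 - 1083\right) - 57 = 1066 \left(-936 - 1083\right) - 57 = 1066 \left(-2019\right) - 57 = -2152254 - 57 = -2152311$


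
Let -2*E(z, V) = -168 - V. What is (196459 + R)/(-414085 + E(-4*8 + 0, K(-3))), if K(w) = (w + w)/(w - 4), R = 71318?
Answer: -1874439/2898004 ≈ -0.64680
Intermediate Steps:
K(w) = 2*w/(-4 + w) (K(w) = (2*w)/(-4 + w) = 2*w/(-4 + w))
E(z, V) = 84 + V/2 (E(z, V) = -(-168 - V)/2 = 84 + V/2)
(196459 + R)/(-414085 + E(-4*8 + 0, K(-3))) = (196459 + 71318)/(-414085 + (84 + (2*(-3)/(-4 - 3))/2)) = 267777/(-414085 + (84 + (2*(-3)/(-7))/2)) = 267777/(-414085 + (84 + (2*(-3)*(-1/7))/2)) = 267777/(-414085 + (84 + (1/2)*(6/7))) = 267777/(-414085 + (84 + 3/7)) = 267777/(-414085 + 591/7) = 267777/(-2898004/7) = 267777*(-7/2898004) = -1874439/2898004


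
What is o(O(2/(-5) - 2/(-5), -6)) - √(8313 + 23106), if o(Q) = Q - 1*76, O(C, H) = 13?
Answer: -63 - 3*√3491 ≈ -240.25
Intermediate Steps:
o(Q) = -76 + Q (o(Q) = Q - 76 = -76 + Q)
o(O(2/(-5) - 2/(-5), -6)) - √(8313 + 23106) = (-76 + 13) - √(8313 + 23106) = -63 - √31419 = -63 - 3*√3491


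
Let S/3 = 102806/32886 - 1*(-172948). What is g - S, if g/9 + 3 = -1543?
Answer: -2920098001/5481 ≈ -5.3277e+5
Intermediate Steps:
S = 2843835367/5481 (S = 3*(102806/32886 - 1*(-172948)) = 3*(102806*(1/32886) + 172948) = 3*(51403/16443 + 172948) = 3*(2843835367/16443) = 2843835367/5481 ≈ 5.1885e+5)
g = -13914 (g = -27 + 9*(-1543) = -27 - 13887 = -13914)
g - S = -13914 - 1*2843835367/5481 = -13914 - 2843835367/5481 = -2920098001/5481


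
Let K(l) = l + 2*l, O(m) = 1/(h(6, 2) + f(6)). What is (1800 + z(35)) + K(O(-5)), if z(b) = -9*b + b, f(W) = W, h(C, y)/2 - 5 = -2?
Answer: 6081/4 ≈ 1520.3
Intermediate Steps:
h(C, y) = 6 (h(C, y) = 10 + 2*(-2) = 10 - 4 = 6)
z(b) = -8*b
O(m) = 1/12 (O(m) = 1/(6 + 6) = 1/12)
K(l) = 3*l
(1800 + z(35)) + K(O(-5)) = (1800 - 8*35) + 3*(1/12) = (1800 - 280) + ¼ = 1520 + ¼ = 6081/4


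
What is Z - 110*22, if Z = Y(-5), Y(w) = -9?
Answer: -2429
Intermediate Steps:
Z = -9
Z - 110*22 = -9 - 110*22 = -9 - 2420 = -2429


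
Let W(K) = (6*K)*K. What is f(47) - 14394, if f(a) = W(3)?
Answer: -14340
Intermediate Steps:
W(K) = 6*K²
f(a) = 54 (f(a) = 6*3² = 6*9 = 54)
f(47) - 14394 = 54 - 14394 = -14340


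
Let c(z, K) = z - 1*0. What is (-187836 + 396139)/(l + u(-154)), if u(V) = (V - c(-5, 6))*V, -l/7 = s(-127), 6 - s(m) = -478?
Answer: 208303/19558 ≈ 10.651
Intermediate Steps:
s(m) = 484 (s(m) = 6 - 1*(-478) = 6 + 478 = 484)
l = -3388 (l = -7*484 = -3388)
c(z, K) = z (c(z, K) = z + 0 = z)
u(V) = V*(5 + V) (u(V) = (V - 1*(-5))*V = (V + 5)*V = (5 + V)*V = V*(5 + V))
(-187836 + 396139)/(l + u(-154)) = (-187836 + 396139)/(-3388 - 154*(5 - 154)) = 208303/(-3388 - 154*(-149)) = 208303/(-3388 + 22946) = 208303/19558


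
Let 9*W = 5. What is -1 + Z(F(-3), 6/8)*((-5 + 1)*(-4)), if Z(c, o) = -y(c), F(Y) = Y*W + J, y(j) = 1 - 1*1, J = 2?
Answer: -1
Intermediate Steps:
W = 5/9 (W = (⅑)*5 = 5/9 ≈ 0.55556)
y(j) = 0 (y(j) = 1 - 1 = 0)
F(Y) = 2 + 5*Y/9 (F(Y) = Y*(5/9) + 2 = 5*Y/9 + 2 = 2 + 5*Y/9)
Z(c, o) = 0 (Z(c, o) = -1*0 = 0)
-1 + Z(F(-3), 6/8)*((-5 + 1)*(-4)) = -1 + 0*((-5 + 1)*(-4)) = -1 + 0*(-4*(-4)) = -1 + 0*16 = -1 + 0 = -1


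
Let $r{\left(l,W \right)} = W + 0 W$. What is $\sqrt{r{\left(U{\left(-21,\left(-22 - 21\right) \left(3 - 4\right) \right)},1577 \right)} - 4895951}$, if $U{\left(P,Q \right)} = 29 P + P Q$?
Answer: $i \sqrt{4894374} \approx 2212.3 i$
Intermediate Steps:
$r{\left(l,W \right)} = W$ ($r{\left(l,W \right)} = W + 0 = W$)
$\sqrt{r{\left(U{\left(-21,\left(-22 - 21\right) \left(3 - 4\right) \right)},1577 \right)} - 4895951} = \sqrt{1577 - 4895951} = \sqrt{-4894374} = i \sqrt{4894374}$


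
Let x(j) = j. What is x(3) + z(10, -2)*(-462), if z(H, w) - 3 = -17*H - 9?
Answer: 81315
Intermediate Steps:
z(H, w) = -6 - 17*H (z(H, w) = 3 + (-17*H - 9) = 3 + (-9 - 17*H) = -6 - 17*H)
x(3) + z(10, -2)*(-462) = 3 + (-6 - 17*10)*(-462) = 3 + (-6 - 170)*(-462) = 3 - 176*(-462) = 3 + 81312 = 81315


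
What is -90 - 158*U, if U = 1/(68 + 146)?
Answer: -9709/107 ≈ -90.738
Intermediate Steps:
U = 1/214 ≈ 0.0046729
-90 - 158*U = -90 - 158*1/214 = -90 - 79/107 = -9709/107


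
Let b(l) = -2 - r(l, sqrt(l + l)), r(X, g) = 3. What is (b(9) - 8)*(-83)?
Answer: 1079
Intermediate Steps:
b(l) = -5 (b(l) = -2 - 1*3 = -2 - 3 = -5)
(b(9) - 8)*(-83) = (-5 - 8)*(-83) = -13*(-83) = 1079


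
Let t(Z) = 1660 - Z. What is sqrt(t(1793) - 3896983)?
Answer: 2*I*sqrt(974279) ≈ 1974.1*I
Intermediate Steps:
sqrt(t(1793) - 3896983) = sqrt((1660 - 1*1793) - 3896983) = sqrt((1660 - 1793) - 3896983) = sqrt(-133 - 3896983) = sqrt(-3897116) = 2*I*sqrt(974279)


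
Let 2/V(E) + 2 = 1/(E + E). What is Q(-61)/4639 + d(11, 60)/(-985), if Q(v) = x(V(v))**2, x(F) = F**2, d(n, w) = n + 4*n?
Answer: -183159245439813/3292721020176875 ≈ -0.055625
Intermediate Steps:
V(E) = 2/(-2 + 1/(2*E)) (V(E) = 2/(-2 + 1/(E + E)) = 2/(-2 + 1/(2*E)))
d(n, w) = 5*n
Q(v) = 256*v**4/(-1 + 4*v)**4 (Q(v) = ((-4*v/(-1 + 4*v))**2)**2 = (16*v**2/(-1 + 4*v)**2)**2 = 256*v**4/(-1 + 4*v)**4)
Q(-61)/4639 + d(11, 60)/(-985) = (256*(-61)**4/(-1 + 4*(-61))**4)/4639 + (5*11)/(-985) = (256*13845841/(-1 - 244)**4)*(1/4639) + 55*(-1/985) = (256*13845841/(-245)**4)*(1/4639) - 11/197 = (256*13845841*(1/3603000625))*(1/4639) - 11/197 = (3544535296/3603000625)*(1/4639) - 11/197 = 3544535296/16714319899375 - 11/197 = -183159245439813/3292721020176875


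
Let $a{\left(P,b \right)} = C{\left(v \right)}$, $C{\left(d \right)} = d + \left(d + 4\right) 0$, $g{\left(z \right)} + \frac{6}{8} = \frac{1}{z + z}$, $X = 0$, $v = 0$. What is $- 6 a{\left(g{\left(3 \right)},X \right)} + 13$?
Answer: $13$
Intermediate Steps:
$g{\left(z \right)} = - \frac{3}{4} + \frac{1}{2 z}$ ($g{\left(z \right)} = - \frac{3}{4} + \frac{1}{z + z} = - \frac{3}{4} + \frac{1}{2 z}$)
$C{\left(d \right)} = d$ ($C{\left(d \right)} = d + \left(4 + d\right) 0 = d + 0 = d$)
$a{\left(P,b \right)} = 0$
$- 6 a{\left(g{\left(3 \right)},X \right)} + 13 = \left(-6\right) 0 + 13 = 0 + 13 = 13$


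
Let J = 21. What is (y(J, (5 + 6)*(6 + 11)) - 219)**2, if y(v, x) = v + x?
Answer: 121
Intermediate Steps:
(y(J, (5 + 6)*(6 + 11)) - 219)**2 = ((21 + (5 + 6)*(6 + 11)) - 219)**2 = ((21 + 11*17) - 219)**2 = ((21 + 187) - 219)**2 = (208 - 219)**2 = (-11)**2 = 121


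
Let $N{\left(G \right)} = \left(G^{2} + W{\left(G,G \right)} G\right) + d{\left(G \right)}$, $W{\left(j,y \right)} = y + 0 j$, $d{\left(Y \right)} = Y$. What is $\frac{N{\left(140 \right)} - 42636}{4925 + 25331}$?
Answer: $- \frac{206}{1891} \approx -0.10894$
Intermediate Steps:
$W{\left(j,y \right)} = y$ ($W{\left(j,y \right)} = y + 0 = y$)
$N{\left(G \right)} = G + 2 G^{2}$ ($N{\left(G \right)} = \left(G^{2} + G G\right) + G = \left(G^{2} + G^{2}\right) + G = 2 G^{2} + G = G + 2 G^{2}$)
$\frac{N{\left(140 \right)} - 42636}{4925 + 25331} = \frac{140 \left(1 + 2 \cdot 140\right) - 42636}{4925 + 25331} = \frac{140 \left(1 + 280\right) - 42636}{30256} = \left(140 \cdot 281 - 42636\right) \frac{1}{30256} = \left(39340 - 42636\right) \frac{1}{30256} = \left(-3296\right) \frac{1}{30256} = - \frac{206}{1891}$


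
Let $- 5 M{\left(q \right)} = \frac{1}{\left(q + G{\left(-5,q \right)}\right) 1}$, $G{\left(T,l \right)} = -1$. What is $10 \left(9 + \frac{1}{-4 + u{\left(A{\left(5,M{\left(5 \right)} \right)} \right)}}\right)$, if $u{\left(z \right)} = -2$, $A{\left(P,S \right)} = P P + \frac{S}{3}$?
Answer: $\frac{265}{3} \approx 88.333$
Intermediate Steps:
$M{\left(q \right)} = - \frac{1}{5 \left(-1 + q\right)}$ ($M{\left(q \right)} = - \frac{\frac{1}{q - 1} \cdot 1^{-1}}{5} = - \frac{\frac{1}{-1 + q} 1}{5} = - \frac{1}{5 \left(-1 + q\right)}$)
$A{\left(P,S \right)} = P^{2} + \frac{S}{3}$ ($A{\left(P,S \right)} = P^{2} + S \frac{1}{3} = P^{2} + \frac{S}{3}$)
$10 \left(9 + \frac{1}{-4 + u{\left(A{\left(5,M{\left(5 \right)} \right)} \right)}}\right) = 10 \left(9 + \frac{1}{-4 - 2}\right) = 10 \left(9 + \frac{1}{-6}\right) = 10 \left(9 - \frac{1}{6}\right) = 10 \cdot \frac{53}{6} = \frac{265}{3}$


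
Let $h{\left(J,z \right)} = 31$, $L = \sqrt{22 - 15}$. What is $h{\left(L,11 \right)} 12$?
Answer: $372$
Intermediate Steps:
$L = \sqrt{7} \approx 2.6458$
$h{\left(L,11 \right)} 12 = 31 \cdot 12 = 372$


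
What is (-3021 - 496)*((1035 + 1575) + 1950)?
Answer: -16037520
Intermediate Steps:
(-3021 - 496)*((1035 + 1575) + 1950) = -3517*(2610 + 1950) = -3517*4560 = -16037520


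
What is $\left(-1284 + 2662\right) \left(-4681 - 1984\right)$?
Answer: $-9184370$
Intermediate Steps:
$\left(-1284 + 2662\right) \left(-4681 - 1984\right) = 1378 \left(-6665\right) = -9184370$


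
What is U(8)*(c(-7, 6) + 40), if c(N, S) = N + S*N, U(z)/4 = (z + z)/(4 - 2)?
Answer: -288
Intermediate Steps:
U(z) = 4*z (U(z) = 4*((z + z)/(4 - 2)) = 4*((2*z)/2) = 4*((2*z)*(1/2)) = 4*z)
c(N, S) = N + N*S
U(8)*(c(-7, 6) + 40) = (4*8)*(-7*(1 + 6) + 40) = 32*(-7*7 + 40) = 32*(-49 + 40) = 32*(-9) = -288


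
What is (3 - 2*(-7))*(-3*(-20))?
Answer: 1020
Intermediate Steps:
(3 - 2*(-7))*(-3*(-20)) = (3 + 14)*60 = 17*60 = 1020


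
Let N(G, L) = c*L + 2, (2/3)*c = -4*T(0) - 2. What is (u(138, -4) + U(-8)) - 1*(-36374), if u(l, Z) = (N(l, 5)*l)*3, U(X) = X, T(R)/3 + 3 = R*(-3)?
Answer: 142764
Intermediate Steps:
T(R) = -9 - 9*R (T(R) = -9 + 3*(R*(-3)) = -9 + 3*(-3*R) = -9 - 9*R)
c = 51 (c = 3*(-4*(-9 - 9*0) - 2)/2 = 3*(-4*(-9 + 0) - 2)/2 = 3*(-4*(-9) - 2)/2 = 3*(36 - 2)/2 = (3/2)*34 = 51)
N(G, L) = 2 + 51*L (N(G, L) = 51*L + 2 = 2 + 51*L)
u(l, Z) = 771*l (u(l, Z) = ((2 + 51*5)*l)*3 = ((2 + 255)*l)*3 = (257*l)*3 = 771*l)
(u(138, -4) + U(-8)) - 1*(-36374) = (771*138 - 8) - 1*(-36374) = (106398 - 8) + 36374 = 106390 + 36374 = 142764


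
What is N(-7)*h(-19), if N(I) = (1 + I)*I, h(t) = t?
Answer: -798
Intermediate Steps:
N(I) = I*(1 + I)
N(-7)*h(-19) = -7*(1 - 7)*(-19) = -7*(-6)*(-19) = 42*(-19) = -798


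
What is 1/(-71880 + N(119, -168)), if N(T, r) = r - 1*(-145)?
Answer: -1/71903 ≈ -1.3908e-5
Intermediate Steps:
N(T, r) = 145 + r (N(T, r) = r + 145 = 145 + r)
1/(-71880 + N(119, -168)) = 1/(-71880 + (145 - 168)) = 1/(-71880 - 23) = 1/(-71903) = -1/71903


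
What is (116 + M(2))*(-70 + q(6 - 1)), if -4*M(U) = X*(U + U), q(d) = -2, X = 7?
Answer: -7848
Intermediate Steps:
M(U) = -7*U/2 (M(U) = -7*(U + U)/4 = -7*2*U/4 = -7*U/2)
(116 + M(2))*(-70 + q(6 - 1)) = (116 - 7/2*2)*(-70 - 2) = (116 - 7)*(-72) = 109*(-72) = -7848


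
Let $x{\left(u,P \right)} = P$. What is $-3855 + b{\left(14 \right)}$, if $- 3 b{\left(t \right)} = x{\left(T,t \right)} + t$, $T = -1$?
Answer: $- \frac{11593}{3} \approx -3864.3$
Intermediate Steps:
$b{\left(t \right)} = - \frac{2 t}{3}$ ($b{\left(t \right)} = - \frac{t + t}{3} = - \frac{2 t}{3}$)
$-3855 + b{\left(14 \right)} = -3855 - \frac{28}{3} = - \frac{11593}{3}$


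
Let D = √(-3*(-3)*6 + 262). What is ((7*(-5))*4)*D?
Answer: -280*√79 ≈ -2488.7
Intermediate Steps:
D = 2*√79 (D = √(9*6 + 262) = √(54 + 262) = √316 = 2*√79 ≈ 17.776)
((7*(-5))*4)*D = ((7*(-5))*4)*(2*√79) = (-35*4)*(2*√79) = -280*√79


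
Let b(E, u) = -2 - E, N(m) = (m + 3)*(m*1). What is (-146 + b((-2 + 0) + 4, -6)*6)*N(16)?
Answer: -51680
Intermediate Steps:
N(m) = m*(3 + m) (N(m) = (3 + m)*m = m*(3 + m))
(-146 + b((-2 + 0) + 4, -6)*6)*N(16) = (-146 + (-2 - ((-2 + 0) + 4))*6)*(16*(3 + 16)) = (-146 + (-2 - (-2 + 4))*6)*(16*19) = (-146 + (-2 - 1*2)*6)*304 = (-146 + (-2 - 2)*6)*304 = (-146 - 4*6)*304 = (-146 - 24)*304 = -170*304 = -51680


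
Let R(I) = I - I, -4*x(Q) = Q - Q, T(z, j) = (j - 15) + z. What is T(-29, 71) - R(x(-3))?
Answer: 27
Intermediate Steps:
T(z, j) = -15 + j + z (T(z, j) = (-15 + j) + z = -15 + j + z)
x(Q) = 0 (x(Q) = -(Q - Q)/4 = -1/4*0 = 0)
R(I) = 0
T(-29, 71) - R(x(-3)) = (-15 + 71 - 29) - 1*0 = 27 + 0 = 27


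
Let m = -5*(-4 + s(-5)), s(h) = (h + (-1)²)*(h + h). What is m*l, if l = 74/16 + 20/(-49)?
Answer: -74385/98 ≈ -759.03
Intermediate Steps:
s(h) = 2*h*(1 + h) (s(h) = (h + 1)*(2*h) = (1 + h)*(2*h) = 2*h*(1 + h))
l = 1653/392 (l = 74*(1/16) + 20*(-1/49) = 37/8 - 20/49 = 1653/392 ≈ 4.2168)
m = -180 (m = -5*(-4 + 2*(-5)*(1 - 5)) = -5*(-4 + 2*(-5)*(-4)) = -5*(-4 + 40) = -5*36 = -180)
m*l = -180*1653/392 = -74385/98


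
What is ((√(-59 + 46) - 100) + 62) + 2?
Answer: -36 + I*√13 ≈ -36.0 + 3.6056*I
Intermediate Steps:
((√(-59 + 46) - 100) + 62) + 2 = ((√(-13) - 100) + 62) + 2 = ((I*√13 - 100) + 62) + 2 = ((-100 + I*√13) + 62) + 2 = (-38 + I*√13) + 2 = -36 + I*√13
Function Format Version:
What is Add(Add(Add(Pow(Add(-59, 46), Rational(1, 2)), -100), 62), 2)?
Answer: Add(-36, Mul(I, Pow(13, Rational(1, 2)))) ≈ Add(-36.000, Mul(3.6056, I))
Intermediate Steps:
Add(Add(Add(Pow(Add(-59, 46), Rational(1, 2)), -100), 62), 2) = Add(Add(Add(Pow(-13, Rational(1, 2)), -100), 62), 2) = Add(Add(Add(Mul(I, Pow(13, Rational(1, 2))), -100), 62), 2) = Add(Add(Add(-100, Mul(I, Pow(13, Rational(1, 2)))), 62), 2) = Add(Add(-38, Mul(I, Pow(13, Rational(1, 2)))), 2) = Add(-36, Mul(I, Pow(13, Rational(1, 2))))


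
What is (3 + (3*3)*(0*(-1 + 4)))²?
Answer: 9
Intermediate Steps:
(3 + (3*3)*(0*(-1 + 4)))² = (3 + 9*(0*3))² = (3 + 9*0)² = (3 + 0)² = 3² = 9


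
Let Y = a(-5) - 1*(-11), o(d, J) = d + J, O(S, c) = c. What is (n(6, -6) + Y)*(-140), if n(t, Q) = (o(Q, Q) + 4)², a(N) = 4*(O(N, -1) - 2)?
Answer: -8820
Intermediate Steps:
o(d, J) = J + d
a(N) = -12 (a(N) = 4*(-1 - 2) = 4*(-3) = -12)
n(t, Q) = (4 + 2*Q)² (n(t, Q) = ((Q + Q) + 4)² = (2*Q + 4)² = (4 + 2*Q)²)
Y = -1 (Y = -12 - 1*(-11) = -12 + 11 = -1)
(n(6, -6) + Y)*(-140) = (4*(2 - 6)² - 1)*(-140) = (4*(-4)² - 1)*(-140) = (4*16 - 1)*(-140) = (64 - 1)*(-140) = 63*(-140) = -8820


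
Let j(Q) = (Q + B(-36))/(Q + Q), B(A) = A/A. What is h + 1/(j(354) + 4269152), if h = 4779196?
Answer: 14445406523164024/3022559971 ≈ 4.7792e+6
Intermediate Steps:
B(A) = 1
j(Q) = (1 + Q)/(2*Q) (j(Q) = (Q + 1)/(Q + Q) = (1 + Q)/((2*Q)) = (1 + Q)*(1/(2*Q)) = (1 + Q)/(2*Q))
h + 1/(j(354) + 4269152) = 4779196 + 1/((½)*(1 + 354)/354 + 4269152) = 4779196 + 1/((½)*(1/354)*355 + 4269152) = 4779196 + 1/(355/708 + 4269152) = 4779196 + 1/(3022559971/708) = 4779196 + 708/3022559971 = 14445406523164024/3022559971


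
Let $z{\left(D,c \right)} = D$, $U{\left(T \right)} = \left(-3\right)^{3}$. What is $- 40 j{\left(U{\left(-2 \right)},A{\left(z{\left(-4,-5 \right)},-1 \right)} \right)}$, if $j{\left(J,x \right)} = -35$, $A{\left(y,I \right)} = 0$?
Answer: $1400$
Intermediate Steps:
$U{\left(T \right)} = -27$
$- 40 j{\left(U{\left(-2 \right)},A{\left(z{\left(-4,-5 \right)},-1 \right)} \right)} = \left(-40\right) \left(-35\right) = 1400$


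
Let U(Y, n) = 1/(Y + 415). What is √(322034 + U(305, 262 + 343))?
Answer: √1159322405/60 ≈ 567.48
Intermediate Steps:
U(Y, n) = 1/(415 + Y)
√(322034 + U(305, 262 + 343)) = √(322034 + 1/(415 + 305)) = √(322034 + 1/720) = √(231864481/720) = √1159322405/60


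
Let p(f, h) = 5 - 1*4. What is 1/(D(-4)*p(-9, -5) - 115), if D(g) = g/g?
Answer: -1/114 ≈ -0.0087719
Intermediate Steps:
p(f, h) = 1 (p(f, h) = 5 - 4 = 1)
D(g) = 1
1/(D(-4)*p(-9, -5) - 115) = 1/(1*1 - 115) = 1/(1 - 115) = 1/(-114) = -1/114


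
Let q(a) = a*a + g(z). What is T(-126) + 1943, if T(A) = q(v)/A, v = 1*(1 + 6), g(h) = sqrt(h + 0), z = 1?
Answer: 122384/63 ≈ 1942.6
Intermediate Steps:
g(h) = sqrt(h)
v = 7 (v = 1*7 = 7)
q(a) = 1 + a**2 (q(a) = a*a + sqrt(1) = a**2 + 1 = 1 + a**2)
T(A) = 50/A (T(A) = (1 + 7**2)/A = (1 + 49)/A = 50/A)
T(-126) + 1943 = 50/(-126) + 1943 = 50*(-1/126) + 1943 = -25/63 + 1943 = 122384/63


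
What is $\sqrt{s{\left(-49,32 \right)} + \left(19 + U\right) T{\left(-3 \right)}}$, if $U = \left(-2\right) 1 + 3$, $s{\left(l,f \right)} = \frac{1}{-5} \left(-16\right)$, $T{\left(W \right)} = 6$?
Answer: $\frac{2 \sqrt{770}}{5} \approx 11.1$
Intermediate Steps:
$s{\left(l,f \right)} = \frac{16}{5}$ ($s{\left(l,f \right)} = \left(- \frac{1}{5}\right) \left(-16\right) = \frac{16}{5}$)
$U = 1$ ($U = -2 + 3 = 1$)
$\sqrt{s{\left(-49,32 \right)} + \left(19 + U\right) T{\left(-3 \right)}} = \sqrt{\frac{16}{5} + \left(19 + 1\right) 6} = \sqrt{\frac{16}{5} + 20 \cdot 6} = \sqrt{\frac{16}{5} + 120} = \sqrt{\frac{616}{5}} = \frac{2 \sqrt{770}}{5}$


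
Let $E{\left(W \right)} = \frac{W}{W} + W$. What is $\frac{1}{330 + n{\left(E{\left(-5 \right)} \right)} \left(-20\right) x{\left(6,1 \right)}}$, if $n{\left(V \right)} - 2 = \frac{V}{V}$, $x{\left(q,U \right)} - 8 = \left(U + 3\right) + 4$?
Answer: $- \frac{1}{630} \approx -0.0015873$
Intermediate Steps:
$x{\left(q,U \right)} = 15 + U$ ($x{\left(q,U \right)} = 8 + \left(\left(U + 3\right) + 4\right) = 8 + \left(\left(3 + U\right) + 4\right) = 8 + \left(7 + U\right) = 15 + U$)
$E{\left(W \right)} = 1 + W$
$n{\left(V \right)} = 3$ ($n{\left(V \right)} = 2 + \frac{V}{V} = 2 + 1 = 3$)
$\frac{1}{330 + n{\left(E{\left(-5 \right)} \right)} \left(-20\right) x{\left(6,1 \right)}} = \frac{1}{330 + 3 \left(-20\right) \left(15 + 1\right)} = \frac{1}{330 - 960} = \frac{1}{-630} = - \frac{1}{630}$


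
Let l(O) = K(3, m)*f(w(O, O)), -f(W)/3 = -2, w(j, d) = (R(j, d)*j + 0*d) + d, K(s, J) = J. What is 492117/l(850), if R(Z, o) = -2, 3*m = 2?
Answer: 492117/4 ≈ 1.2303e+5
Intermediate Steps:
m = ⅔ (m = (⅓)*2 = ⅔ ≈ 0.66667)
w(j, d) = d - 2*j (w(j, d) = (-2*j + 0*d) + d = (-2*j + 0) + d = -2*j + d = d - 2*j)
f(W) = 6 (f(W) = -3*(-2) = 6)
l(O) = 4 (l(O) = (⅔)*6 = 4)
492117/l(850) = 492117/4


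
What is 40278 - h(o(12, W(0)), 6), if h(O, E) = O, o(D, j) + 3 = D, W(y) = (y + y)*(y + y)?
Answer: 40269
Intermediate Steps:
W(y) = 4*y² (W(y) = (2*y)*(2*y) = 4*y²)
o(D, j) = -3 + D
40278 - h(o(12, W(0)), 6) = 40278 - (-3 + 12) = 40278 - 1*9 = 40278 - 9 = 40269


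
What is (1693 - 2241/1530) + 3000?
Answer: 797561/170 ≈ 4691.5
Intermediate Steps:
(1693 - 2241/1530) + 3000 = (1693 - 2241*1/1530) + 3000 = (1693 - 249/170) + 3000 = 287561/170 + 3000 = 797561/170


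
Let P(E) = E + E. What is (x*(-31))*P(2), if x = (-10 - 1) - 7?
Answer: 2232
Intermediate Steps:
P(E) = 2*E
x = -18 (x = -11 - 7 = -18)
(x*(-31))*P(2) = (-18*(-31))*(2*2) = 558*4 = 2232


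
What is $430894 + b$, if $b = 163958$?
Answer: $594852$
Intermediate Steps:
$430894 + b = 430894 + 163958 = 594852$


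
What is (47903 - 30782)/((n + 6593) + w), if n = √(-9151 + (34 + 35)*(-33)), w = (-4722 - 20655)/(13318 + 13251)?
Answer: 19917723905192490/7670875476781577 - 12085915260081*I*√2857/15341750953563154 ≈ 2.5965 - 0.042108*I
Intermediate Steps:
w = -25377/26569 ≈ -0.95514
n = 2*I*√2857 (n = √(-9151 + 69*(-33)) = √(-9151 - 2277) = √(-11428) = 2*I*√2857 ≈ 106.9*I)
(47903 - 30782)/((n + 6593) + w) = (47903 - 30782)/((2*I*√2857 + 6593) - 25377/26569) = 17121/((6593 + 2*I*√2857) - 25377/26569) = 17121/(175144040/26569 + 2*I*√2857)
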